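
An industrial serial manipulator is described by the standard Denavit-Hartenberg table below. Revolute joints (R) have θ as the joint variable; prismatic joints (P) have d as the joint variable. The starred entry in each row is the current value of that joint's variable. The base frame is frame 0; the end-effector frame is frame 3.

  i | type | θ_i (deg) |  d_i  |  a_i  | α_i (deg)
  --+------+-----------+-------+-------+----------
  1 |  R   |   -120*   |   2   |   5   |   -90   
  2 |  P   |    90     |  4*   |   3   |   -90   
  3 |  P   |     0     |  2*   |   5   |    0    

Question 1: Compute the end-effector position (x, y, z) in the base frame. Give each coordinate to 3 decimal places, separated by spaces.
1.964 -4.598 -6.000

after link 1: o_1 = (-2.5000, -4.3301, 2.0000)
after link 2: o_2 = (0.9641, -6.3301, -1.0000)
after link 3: o_3 = (1.9641, -4.5981, -6.0000)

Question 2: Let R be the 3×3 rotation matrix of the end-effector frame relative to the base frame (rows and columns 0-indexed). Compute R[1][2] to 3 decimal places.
0.866

End-effector z-axis (col 2 of R) = (0.5000,0.8660,-0.0000)
R[1][2] = 0.8660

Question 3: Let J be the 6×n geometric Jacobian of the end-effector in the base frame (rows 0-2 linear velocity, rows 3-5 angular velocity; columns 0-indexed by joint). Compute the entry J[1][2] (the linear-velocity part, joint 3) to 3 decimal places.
prismatic axis z_2 = (0.5000,0.8660,-0.0000)
J_v[:, 2] = z_2; J_ω[:, 2] = (0,0,0)
entry J[1][2] = 0.8660

0.866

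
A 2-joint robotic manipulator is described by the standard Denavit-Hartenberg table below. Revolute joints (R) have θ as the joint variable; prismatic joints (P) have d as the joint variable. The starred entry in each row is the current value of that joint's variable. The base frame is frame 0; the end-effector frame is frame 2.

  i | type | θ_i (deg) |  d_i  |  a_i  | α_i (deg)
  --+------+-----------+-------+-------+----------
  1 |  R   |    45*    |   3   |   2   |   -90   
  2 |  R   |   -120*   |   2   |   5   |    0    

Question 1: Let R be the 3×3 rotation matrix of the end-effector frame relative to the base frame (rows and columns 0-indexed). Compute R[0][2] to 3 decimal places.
End-effector z-axis (col 2 of R) = (-0.7071,0.7071,0.0000)
R[0][2] = -0.7071

-0.707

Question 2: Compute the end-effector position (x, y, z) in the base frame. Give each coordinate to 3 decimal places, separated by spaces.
after link 1: o_1 = (1.4142, 1.4142, 3.0000)
after link 2: o_2 = (-1.7678, 1.0607, 7.3301)

-1.768 1.061 7.330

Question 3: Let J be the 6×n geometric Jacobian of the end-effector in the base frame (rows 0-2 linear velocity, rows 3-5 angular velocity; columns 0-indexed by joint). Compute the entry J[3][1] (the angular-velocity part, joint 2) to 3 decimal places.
axis z_1 = (-0.7071,0.7071,0.0000); lever o_n−o_1 = (-3.1820,-0.3536,4.3301)
cross product → J_v[:, 1] = (3.0619,3.0619,2.5000)
J_ω[:, 1] = z_1
entry J[3][1] = -0.7071

-0.707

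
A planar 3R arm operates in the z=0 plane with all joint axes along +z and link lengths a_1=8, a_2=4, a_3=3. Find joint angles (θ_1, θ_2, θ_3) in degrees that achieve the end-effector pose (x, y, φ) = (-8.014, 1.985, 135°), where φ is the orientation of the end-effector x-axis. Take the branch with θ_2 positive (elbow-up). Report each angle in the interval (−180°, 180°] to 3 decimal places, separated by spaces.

wrist centre = target − a_3·(cos φ, sin φ) = (-5.8927, -0.1363)
cos θ_2 = (34.7423−8²−4²)/(2·8·4) = -0.7072; θ_2 = 135.0037° (elbow-up)
β = atan2(-0.1363,-5.8927) = -178.6748°; ψ = atan2(2.8282,5.1714) = 28.6743°
θ_1 = β − ψ = -207.3491°
θ_3 = φ − θ_1 − θ_2 = -152.6546° (wrapped to (-180°,180°])

152.651 135.004 -152.655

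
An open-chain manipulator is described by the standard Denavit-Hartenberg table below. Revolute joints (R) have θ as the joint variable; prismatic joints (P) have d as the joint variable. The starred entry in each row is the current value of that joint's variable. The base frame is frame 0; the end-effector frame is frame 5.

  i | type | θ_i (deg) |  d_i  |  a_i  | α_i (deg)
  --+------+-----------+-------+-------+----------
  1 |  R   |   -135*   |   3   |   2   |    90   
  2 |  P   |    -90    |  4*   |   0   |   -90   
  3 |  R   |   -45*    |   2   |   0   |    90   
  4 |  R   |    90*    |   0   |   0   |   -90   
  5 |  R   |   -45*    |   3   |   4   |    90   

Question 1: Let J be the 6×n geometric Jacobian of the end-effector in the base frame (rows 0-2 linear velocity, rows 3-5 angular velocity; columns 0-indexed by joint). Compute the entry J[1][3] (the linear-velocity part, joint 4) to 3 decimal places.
0.707

axis z_3 = (-0.5000,0.5000,0.7071); lever o_n−o_3 = (-1.9142,-2.0858,4.1213)
cross product → J_v[:, 3] = (3.5355,0.7071,2.0000)
J_ω[:, 3] = z_3
entry J[1][3] = 0.7071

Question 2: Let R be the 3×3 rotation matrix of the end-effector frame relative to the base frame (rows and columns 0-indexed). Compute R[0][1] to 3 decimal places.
0.500

End-effector y-axis (col 1 of R) = (0.5000,-0.5000,0.7071)
R[0][1] = 0.5000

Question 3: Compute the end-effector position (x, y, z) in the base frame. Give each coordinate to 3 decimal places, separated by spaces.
-7.571 -2.086 7.121

after link 1: o_1 = (-1.4142, -1.4142, 3.0000)
after link 2: o_2 = (-4.2426, 1.4142, 3.0000)
after link 3: o_3 = (-5.6569, -0.0000, 3.0000)
after link 4: o_4 = (-5.6569, -0.0000, 3.0000)
after link 5: o_5 = (-7.5711, -2.0858, 7.1213)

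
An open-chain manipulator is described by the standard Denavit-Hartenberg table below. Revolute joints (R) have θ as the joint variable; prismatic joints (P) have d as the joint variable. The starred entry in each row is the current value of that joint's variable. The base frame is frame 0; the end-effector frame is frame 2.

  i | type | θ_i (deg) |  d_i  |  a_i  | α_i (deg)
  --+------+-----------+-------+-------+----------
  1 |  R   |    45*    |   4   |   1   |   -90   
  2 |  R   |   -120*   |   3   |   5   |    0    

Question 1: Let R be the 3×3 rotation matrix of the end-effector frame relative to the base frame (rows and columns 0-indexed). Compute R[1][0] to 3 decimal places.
End-effector x-axis (col 0 of R) = (-0.3536,-0.3536,0.8660)
R[1][0] = -0.3536

-0.354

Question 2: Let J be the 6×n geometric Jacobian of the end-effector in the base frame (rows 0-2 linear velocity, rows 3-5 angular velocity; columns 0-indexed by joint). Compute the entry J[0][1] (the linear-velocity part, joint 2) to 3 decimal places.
3.062

axis z_1 = (-0.7071,0.7071,0.0000); lever o_n−o_1 = (-3.8891,0.3536,4.3301)
cross product → J_v[:, 1] = (3.0619,3.0619,2.5000)
J_ω[:, 1] = z_1
entry J[0][1] = 3.0619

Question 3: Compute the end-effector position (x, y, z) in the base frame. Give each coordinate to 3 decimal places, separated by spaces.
-3.182 1.061 8.330

after link 1: o_1 = (0.7071, 0.7071, 4.0000)
after link 2: o_2 = (-3.1820, 1.0607, 8.3301)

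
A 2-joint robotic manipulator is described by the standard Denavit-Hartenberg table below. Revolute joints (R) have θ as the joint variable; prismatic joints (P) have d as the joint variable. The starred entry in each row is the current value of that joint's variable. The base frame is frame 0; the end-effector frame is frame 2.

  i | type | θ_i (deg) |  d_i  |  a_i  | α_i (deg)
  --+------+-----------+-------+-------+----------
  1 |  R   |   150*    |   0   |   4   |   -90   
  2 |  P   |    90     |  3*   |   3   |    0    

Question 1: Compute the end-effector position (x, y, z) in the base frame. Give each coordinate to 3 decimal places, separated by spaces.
-4.964 -0.598 -3.000

after link 1: o_1 = (-3.4641, 2.0000, 0.0000)
after link 2: o_2 = (-4.9641, -0.5981, -3.0000)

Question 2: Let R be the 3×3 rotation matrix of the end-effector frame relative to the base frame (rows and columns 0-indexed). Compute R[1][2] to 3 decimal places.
End-effector z-axis (col 2 of R) = (-0.5000,-0.8660,0.0000)
R[1][2] = -0.8660

-0.866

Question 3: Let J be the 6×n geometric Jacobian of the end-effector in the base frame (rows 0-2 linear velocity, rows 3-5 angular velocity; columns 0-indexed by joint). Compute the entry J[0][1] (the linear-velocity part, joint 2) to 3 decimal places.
prismatic axis z_1 = (-0.5000,-0.8660,0.0000)
J_v[:, 1] = z_1; J_ω[:, 1] = (0,0,0)
entry J[0][1] = -0.5000

-0.500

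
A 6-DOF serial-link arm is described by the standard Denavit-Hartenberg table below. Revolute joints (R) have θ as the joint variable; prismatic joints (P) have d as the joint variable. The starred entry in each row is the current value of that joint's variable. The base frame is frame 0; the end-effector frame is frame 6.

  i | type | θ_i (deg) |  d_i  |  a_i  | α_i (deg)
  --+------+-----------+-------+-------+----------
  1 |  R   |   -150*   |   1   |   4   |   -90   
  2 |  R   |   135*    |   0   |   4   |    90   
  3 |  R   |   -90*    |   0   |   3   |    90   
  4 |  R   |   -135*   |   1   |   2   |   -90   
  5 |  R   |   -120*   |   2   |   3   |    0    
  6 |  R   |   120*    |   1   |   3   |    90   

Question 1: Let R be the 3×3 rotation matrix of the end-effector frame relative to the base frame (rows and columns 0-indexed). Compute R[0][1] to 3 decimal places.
End-effector y-axis (col 1 of R) = (0.0795,0.8624,0.5000)
R[0][1] = 0.0795

0.079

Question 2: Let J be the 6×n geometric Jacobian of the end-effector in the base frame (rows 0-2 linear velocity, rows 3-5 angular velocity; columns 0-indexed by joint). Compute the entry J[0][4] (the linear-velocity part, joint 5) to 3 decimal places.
2.962

axis z_4 = (0.0795,0.8624,0.5000); lever o_n−o_4 = (-0.1728,1.1250,4.0871)
cross product → J_v[:, 4] = (2.9621,-0.4111,0.2384)
J_ω[:, 4] = z_4
entry J[0][4] = 2.9621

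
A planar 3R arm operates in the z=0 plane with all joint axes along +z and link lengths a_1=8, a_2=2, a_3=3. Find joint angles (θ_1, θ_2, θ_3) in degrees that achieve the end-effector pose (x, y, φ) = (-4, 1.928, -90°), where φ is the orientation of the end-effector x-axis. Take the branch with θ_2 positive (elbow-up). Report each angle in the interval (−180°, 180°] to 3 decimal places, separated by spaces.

120.003 150.007 -0.010

wrist centre = target − a_3·(cos φ, sin φ) = (-4.0000, 4.9280)
cos θ_2 = (40.2852−8²−2²)/(2·8·2) = -0.8661; θ_2 = 150.0072° (elbow-up)
β = atan2(4.9280,-4.0000) = 129.0658°; ψ = atan2(0.9998,6.2678) = 9.0629°
θ_1 = β − ψ = 120.0029°
θ_3 = φ − θ_1 − θ_2 = -0.0101° (wrapped to (-180°,180°])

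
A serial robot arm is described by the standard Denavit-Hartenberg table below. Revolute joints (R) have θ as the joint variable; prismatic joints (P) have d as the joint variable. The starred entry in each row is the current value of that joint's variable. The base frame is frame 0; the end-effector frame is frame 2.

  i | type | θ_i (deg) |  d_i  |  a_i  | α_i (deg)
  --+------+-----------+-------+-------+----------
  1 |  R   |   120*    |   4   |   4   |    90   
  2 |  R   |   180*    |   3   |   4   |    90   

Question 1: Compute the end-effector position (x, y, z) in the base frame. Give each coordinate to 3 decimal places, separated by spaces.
2.598 1.500 4.000

after link 1: o_1 = (-2.0000, 3.4641, 4.0000)
after link 2: o_2 = (2.5981, 1.5000, 4.0000)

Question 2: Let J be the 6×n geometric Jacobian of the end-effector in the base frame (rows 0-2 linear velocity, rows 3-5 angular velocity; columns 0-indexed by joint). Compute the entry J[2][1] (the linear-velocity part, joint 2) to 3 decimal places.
axis z_1 = (0.8660,0.5000,0.0000); lever o_n−o_1 = (4.5981,-1.9641,0.0000)
cross product → J_v[:, 1] = (0.0000,-0.0000,-4.0000)
J_ω[:, 1] = z_1
entry J[2][1] = -4.0000

-4.000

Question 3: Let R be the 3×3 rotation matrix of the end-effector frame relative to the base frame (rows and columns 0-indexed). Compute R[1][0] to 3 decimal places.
End-effector x-axis (col 0 of R) = (0.5000,-0.8660,0.0000)
R[1][0] = -0.8660

-0.866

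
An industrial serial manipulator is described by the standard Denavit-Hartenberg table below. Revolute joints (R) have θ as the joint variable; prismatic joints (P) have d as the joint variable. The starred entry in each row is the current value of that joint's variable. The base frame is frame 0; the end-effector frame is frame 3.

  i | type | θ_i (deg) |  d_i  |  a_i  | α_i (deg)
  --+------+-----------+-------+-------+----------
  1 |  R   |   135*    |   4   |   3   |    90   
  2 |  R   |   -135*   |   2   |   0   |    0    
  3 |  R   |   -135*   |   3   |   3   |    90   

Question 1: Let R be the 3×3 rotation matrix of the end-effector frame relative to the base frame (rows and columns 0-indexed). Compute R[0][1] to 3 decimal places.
0.707

End-effector y-axis (col 1 of R) = (0.7071,0.7071,0.0000)
R[0][1] = 0.7071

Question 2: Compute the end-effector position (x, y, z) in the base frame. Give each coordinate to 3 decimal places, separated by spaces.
after link 1: o_1 = (-2.1213, 2.1213, 4.0000)
after link 2: o_2 = (-0.7071, 3.5355, 4.0000)
after link 3: o_3 = (1.4142, 5.6569, 7.0000)

1.414 5.657 7.000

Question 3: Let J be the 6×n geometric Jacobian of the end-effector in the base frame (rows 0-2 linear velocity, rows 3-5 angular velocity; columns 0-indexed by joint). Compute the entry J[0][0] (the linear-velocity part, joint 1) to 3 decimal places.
-5.657

axis z_0 = ẑ; lever o_n−o_0 = (1.4142,5.6569,7.0000)
cross product → J_v[:, 0] = (-5.6569,1.4142,0.0000)
J_ω[:, 0] = z_0
entry J[0][0] = -5.6569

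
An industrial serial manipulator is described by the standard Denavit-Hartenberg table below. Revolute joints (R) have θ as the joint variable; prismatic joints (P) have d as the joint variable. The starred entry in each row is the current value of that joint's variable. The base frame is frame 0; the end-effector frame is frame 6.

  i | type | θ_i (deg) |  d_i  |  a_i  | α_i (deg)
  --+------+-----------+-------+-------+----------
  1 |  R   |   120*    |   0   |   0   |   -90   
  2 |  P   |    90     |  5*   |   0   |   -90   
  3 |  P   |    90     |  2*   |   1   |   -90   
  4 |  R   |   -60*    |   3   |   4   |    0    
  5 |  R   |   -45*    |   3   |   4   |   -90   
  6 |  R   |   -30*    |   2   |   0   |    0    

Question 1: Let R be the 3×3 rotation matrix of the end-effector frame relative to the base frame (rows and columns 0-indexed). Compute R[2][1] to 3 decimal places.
-0.866

End-effector y-axis (col 1 of R) = (0.1294,-0.4830,-0.8660)
R[2][1] = -0.8660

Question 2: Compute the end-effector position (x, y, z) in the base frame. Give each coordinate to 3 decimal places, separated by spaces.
after link 1: o_1 = (0.0000, 0.0000, 0.0000)
after link 2: o_2 = (-4.3301, -2.5000, 0.0000)
after link 3: o_3 = (-2.4641, -3.7321, 0.0000)
after link 4: o_4 = (1.0000, -5.7321, 3.0000)
after link 5: o_5 = (2.0353, -9.5958, 6.0000)
after link 6: o_6 = (3.9671, -9.0781, 6.0000)

3.967 -9.078 6.000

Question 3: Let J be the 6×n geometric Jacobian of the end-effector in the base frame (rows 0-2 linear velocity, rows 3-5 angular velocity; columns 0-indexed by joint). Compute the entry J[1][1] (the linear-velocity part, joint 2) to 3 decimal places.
-0.500

prismatic axis z_1 = (-0.8660,-0.5000,0.0000)
J_v[:, 1] = z_1; J_ω[:, 1] = (0,0,0)
entry J[1][1] = -0.5000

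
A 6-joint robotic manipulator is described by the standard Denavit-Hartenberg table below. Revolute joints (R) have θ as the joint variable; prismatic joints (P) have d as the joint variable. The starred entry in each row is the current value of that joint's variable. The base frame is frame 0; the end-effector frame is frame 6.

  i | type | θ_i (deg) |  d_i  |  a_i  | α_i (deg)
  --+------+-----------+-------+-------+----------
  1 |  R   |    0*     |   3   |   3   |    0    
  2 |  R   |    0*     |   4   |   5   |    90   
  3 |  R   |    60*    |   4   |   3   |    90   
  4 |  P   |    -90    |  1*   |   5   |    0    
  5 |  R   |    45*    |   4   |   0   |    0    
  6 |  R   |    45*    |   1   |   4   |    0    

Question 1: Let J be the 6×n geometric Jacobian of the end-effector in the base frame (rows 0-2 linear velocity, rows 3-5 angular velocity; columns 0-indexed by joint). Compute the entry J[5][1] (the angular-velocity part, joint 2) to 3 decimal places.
1.000

axis z_1 = (0.0000,0.0000,1.0000); lever o_n−o_1 = (13.6962,1.0000,7.0622)
cross product → J_v[:, 1] = (-1.0000,13.6962,0.0000)
J_ω[:, 1] = z_1
entry J[5][1] = 1.0000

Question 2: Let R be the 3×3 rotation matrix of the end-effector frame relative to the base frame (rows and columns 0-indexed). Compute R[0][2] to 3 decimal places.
0.866

End-effector z-axis (col 2 of R) = (0.8660,-0.0000,-0.5000)
R[0][2] = 0.8660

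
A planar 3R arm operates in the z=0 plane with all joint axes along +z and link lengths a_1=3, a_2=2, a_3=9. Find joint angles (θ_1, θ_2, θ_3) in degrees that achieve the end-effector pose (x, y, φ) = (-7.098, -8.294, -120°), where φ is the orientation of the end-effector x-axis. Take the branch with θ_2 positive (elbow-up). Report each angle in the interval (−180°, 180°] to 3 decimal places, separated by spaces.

149.995 120.003 -29.998

wrist centre = target − a_3·(cos φ, sin φ) = (-2.5980, -0.4998)
cos θ_2 = (6.9994−3²−2²)/(2·3·2) = -0.5001; θ_2 = 120.0034° (elbow-up)
β = atan2(-0.4998,-2.5980) = -169.1112°; ψ = atan2(1.7320,1.9999) = 40.8939°
θ_1 = β − ψ = -210.0050°
θ_3 = φ − θ_1 − θ_2 = -29.9984° (wrapped to (-180°,180°])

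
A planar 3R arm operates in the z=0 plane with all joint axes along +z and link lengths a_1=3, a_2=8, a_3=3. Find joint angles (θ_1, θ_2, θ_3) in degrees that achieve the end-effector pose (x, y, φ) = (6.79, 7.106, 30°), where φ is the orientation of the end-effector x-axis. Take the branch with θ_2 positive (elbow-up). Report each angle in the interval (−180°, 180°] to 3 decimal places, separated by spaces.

wrist centre = target − a_3·(cos φ, sin φ) = (4.1919, 5.6060)
cos θ_2 = (48.9995−3²−8²)/(2·3·8) = -0.5000; θ_2 = 120.0007° (elbow-up)
β = atan2(5.6060,4.1919) = 53.2125°; ψ = atan2(6.9282,-1.0001) = 98.2140°
θ_1 = β − ψ = -45.0015°
θ_3 = φ − θ_1 − θ_2 = -44.9992° (wrapped to (-180°,180°])

-45.002 120.001 -44.999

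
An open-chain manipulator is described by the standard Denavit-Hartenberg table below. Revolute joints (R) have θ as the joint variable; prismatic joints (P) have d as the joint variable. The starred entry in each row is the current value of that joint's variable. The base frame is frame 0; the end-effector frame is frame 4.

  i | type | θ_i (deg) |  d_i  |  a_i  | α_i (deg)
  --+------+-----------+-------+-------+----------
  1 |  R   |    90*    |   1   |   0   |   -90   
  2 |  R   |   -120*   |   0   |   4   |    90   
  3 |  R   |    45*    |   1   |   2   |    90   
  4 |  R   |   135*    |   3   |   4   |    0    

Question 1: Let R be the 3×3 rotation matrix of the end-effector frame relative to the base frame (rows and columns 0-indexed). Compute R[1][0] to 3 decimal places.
End-effector x-axis (col 0 of R) = (0.5000,-0.3624,-0.7866)
R[1][0] = -0.3624

-0.362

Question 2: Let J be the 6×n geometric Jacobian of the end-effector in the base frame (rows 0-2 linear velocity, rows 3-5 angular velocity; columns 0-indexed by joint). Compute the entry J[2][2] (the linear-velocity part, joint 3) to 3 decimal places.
axis z_2 = (-0.0000,-0.8660,-0.5000); lever o_n−o_2 = (2.7071,-4.0833,-0.5844)
cross product → J_v[:, 2] = (-1.5355,-1.3536,2.3444)
J_ω[:, 2] = z_2
entry J[2][2] = 2.3444

2.344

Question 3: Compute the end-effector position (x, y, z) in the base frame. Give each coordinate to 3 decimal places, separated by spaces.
2.707 -6.083 3.880

after link 1: o_1 = (0.0000, 0.0000, 1.0000)
after link 2: o_2 = (0.0000, -2.0000, 4.4641)
after link 3: o_3 = (-1.4142, -3.5731, 5.1888)
after link 4: o_4 = (2.7071, -6.0833, 3.8797)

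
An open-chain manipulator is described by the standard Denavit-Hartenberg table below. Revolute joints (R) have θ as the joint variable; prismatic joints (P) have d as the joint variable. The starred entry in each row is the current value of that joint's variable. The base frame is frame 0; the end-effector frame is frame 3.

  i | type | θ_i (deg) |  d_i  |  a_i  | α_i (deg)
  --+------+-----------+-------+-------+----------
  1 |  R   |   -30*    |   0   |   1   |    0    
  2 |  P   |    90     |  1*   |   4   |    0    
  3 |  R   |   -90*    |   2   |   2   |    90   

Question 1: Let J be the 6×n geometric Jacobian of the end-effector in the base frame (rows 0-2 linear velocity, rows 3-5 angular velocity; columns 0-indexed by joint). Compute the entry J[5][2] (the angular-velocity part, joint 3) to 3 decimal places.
axis z_2 = (0.0000,0.0000,1.0000); lever o_n−o_2 = (1.7321,-1.0000,2.0000)
cross product → J_v[:, 2] = (1.0000,1.7321,-0.0000)
J_ω[:, 2] = z_2
entry J[5][2] = 1.0000

1.000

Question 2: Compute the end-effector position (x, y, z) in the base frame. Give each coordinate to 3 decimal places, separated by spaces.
after link 1: o_1 = (0.8660, -0.5000, 0.0000)
after link 2: o_2 = (2.8660, 2.9641, 1.0000)
after link 3: o_3 = (4.5981, 1.9641, 3.0000)

4.598 1.964 3.000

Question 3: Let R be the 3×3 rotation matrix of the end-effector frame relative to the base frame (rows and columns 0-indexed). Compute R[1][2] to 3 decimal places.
-0.866

End-effector z-axis (col 2 of R) = (-0.5000,-0.8660,0.0000)
R[1][2] = -0.8660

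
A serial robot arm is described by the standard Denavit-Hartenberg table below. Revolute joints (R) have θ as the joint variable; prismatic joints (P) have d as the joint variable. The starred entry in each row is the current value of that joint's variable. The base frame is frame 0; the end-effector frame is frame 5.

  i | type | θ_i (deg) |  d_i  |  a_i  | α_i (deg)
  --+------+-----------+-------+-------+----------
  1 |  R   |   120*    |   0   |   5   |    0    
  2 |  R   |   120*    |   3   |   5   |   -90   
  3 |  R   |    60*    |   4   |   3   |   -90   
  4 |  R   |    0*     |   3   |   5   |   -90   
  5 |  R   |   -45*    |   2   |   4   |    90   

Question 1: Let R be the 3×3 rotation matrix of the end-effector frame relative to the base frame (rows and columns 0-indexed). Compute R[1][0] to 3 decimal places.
End-effector x-axis (col 0 of R) = (0.1294,0.2241,-0.9659)
R[1][0] = 0.2241

0.224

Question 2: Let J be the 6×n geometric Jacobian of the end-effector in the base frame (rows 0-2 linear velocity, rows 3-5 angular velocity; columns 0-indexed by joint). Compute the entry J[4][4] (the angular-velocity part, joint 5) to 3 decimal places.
0.500

axis z_4 = (-0.8660,0.5000,-0.0000); lever o_n−o_4 = (-1.2144,1.8966,-3.8637)
cross product → J_v[:, 4] = (-1.9319,-3.3461,-1.0353)
J_ω[:, 4] = z_4
entry J[4][4] = 0.5000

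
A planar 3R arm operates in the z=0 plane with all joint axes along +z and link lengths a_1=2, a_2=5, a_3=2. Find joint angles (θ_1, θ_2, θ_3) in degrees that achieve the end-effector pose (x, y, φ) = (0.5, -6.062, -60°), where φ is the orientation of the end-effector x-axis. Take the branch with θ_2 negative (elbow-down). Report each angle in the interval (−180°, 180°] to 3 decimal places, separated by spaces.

wrist centre = target − a_3·(cos φ, sin φ) = (-0.5000, -4.3299)
cos θ_2 = (18.9985−2²−5²)/(2·2·5) = -0.5001; θ_2 = -120.0051° (elbow-down)
β = atan2(-4.3299,-0.5000) = -96.5870°; ψ = atan2(-4.3299,-0.5004) = -96.5921°
θ_1 = β − ψ = 0.0051°
θ_3 = φ − θ_1 − θ_2 = 60.0000° (wrapped to (-180°,180°])

0.005 -120.005 60.000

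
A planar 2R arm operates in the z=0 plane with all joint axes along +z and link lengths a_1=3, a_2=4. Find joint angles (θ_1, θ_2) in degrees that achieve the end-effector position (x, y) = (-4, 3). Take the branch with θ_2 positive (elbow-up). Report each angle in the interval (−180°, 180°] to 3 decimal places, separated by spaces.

cos θ_2 = (25.0000−3²−4²)/(2·3·4) = 0.0000; θ_2 = 90.0000° (elbow-up)
β = atan2(3.0000,-4.0000) = 143.1301°; ψ = atan2(4.0000,3.0000) = 53.1301°
θ_1 = β − ψ = 90.0000°

90.000 90.000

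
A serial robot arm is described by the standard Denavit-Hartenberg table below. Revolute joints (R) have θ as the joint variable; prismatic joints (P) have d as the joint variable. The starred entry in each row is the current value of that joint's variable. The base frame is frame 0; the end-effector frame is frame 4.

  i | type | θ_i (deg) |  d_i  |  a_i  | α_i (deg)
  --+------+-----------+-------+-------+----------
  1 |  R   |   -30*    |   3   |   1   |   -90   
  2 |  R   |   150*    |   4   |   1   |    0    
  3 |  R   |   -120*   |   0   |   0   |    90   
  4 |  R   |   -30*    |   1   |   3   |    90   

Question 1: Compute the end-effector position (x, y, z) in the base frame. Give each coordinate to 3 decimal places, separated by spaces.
after link 1: o_1 = (0.8660, -0.5000, 3.0000)
after link 2: o_2 = (2.1160, 3.3971, 2.5000)
after link 3: o_3 = (2.1160, 3.3971, 2.5000)
after link 4: o_4 = (3.7476, 0.7231, 2.0670)

3.748 0.723 2.067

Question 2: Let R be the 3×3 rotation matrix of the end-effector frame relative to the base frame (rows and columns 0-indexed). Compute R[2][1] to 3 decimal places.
End-effector y-axis (col 1 of R) = (0.4330,-0.2500,0.8660)
R[2][1] = 0.8660

0.866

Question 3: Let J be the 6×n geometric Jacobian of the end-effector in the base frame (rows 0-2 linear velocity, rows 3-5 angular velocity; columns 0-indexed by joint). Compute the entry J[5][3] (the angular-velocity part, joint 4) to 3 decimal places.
0.866

axis z_3 = (0.4330,-0.2500,0.8660); lever o_n−o_3 = (1.6316,-2.6740,-0.4330)
cross product → J_v[:, 3] = (2.4240,1.6005,-0.7500)
J_ω[:, 3] = z_3
entry J[5][3] = 0.8660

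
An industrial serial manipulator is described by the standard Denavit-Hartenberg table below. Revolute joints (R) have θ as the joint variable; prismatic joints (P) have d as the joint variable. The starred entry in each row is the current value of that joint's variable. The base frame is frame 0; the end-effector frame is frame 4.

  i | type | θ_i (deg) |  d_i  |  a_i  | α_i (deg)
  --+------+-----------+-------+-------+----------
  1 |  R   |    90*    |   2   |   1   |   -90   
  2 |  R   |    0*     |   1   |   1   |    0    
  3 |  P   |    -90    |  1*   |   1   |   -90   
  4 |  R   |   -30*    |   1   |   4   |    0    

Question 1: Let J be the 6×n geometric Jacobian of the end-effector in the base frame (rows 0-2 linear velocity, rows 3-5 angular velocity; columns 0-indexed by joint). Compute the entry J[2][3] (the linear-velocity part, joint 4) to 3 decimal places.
2.000

axis z_3 = (-0.0000,1.0000,-0.0000); lever o_n−o_3 = (-2.0000,1.0000,3.4641)
cross product → J_v[:, 3] = (3.4641,0.0000,2.0000)
J_ω[:, 3] = z_3
entry J[2][3] = 2.0000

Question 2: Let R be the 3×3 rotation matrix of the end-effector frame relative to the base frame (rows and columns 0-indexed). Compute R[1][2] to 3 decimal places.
End-effector z-axis (col 2 of R) = (-0.0000,1.0000,-0.0000)
R[1][2] = 1.0000

1.000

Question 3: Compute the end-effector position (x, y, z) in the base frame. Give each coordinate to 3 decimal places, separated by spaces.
-4.000 3.000 6.464

after link 1: o_1 = (0.0000, 1.0000, 2.0000)
after link 2: o_2 = (-1.0000, 2.0000, 2.0000)
after link 3: o_3 = (-2.0000, 2.0000, 3.0000)
after link 4: o_4 = (-4.0000, 3.0000, 6.4641)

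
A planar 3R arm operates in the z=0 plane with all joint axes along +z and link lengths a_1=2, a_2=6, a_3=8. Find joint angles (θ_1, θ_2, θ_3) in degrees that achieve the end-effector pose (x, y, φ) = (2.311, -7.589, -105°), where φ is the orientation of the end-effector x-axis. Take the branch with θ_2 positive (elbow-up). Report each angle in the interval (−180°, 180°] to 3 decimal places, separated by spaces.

-134.993 149.992 -119.999

wrist centre = target − a_3·(cos φ, sin φ) = (4.3816, 0.1384)
cos θ_2 = (19.2172−2²−6²)/(2·2·6) = -0.8660; θ_2 = 149.9916° (elbow-up)
β = atan2(0.1384,4.3816) = 1.8093°; ψ = atan2(3.0008,-3.1957) = 136.8020°
θ_1 = β − ψ = -134.9927°
θ_3 = φ − θ_1 − θ_2 = -119.9989° (wrapped to (-180°,180°])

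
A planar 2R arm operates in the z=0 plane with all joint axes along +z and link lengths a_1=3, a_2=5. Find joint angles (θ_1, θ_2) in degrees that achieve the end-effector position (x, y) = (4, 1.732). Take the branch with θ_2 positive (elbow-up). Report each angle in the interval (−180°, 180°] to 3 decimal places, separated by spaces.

-60.001 120.000

cos θ_2 = (18.9998−3²−5²)/(2·3·5) = -0.5000; θ_2 = 120.0004° (elbow-up)
β = atan2(1.7320,4.0000) = 23.4126°; ψ = atan2(4.3301,0.5000) = 83.4136°
θ_1 = β − ψ = -60.0010°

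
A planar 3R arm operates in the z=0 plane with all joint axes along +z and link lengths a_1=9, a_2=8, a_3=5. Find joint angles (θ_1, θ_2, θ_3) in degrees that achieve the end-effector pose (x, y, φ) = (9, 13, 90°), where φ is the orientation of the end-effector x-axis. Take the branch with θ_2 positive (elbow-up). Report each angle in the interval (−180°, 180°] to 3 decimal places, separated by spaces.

0.000 90.000 0.000

wrist centre = target − a_3·(cos φ, sin φ) = (9.0000, 8.0000)
cos θ_2 = (145.0000−9²−8²)/(2·9·8) = 0.0000; θ_2 = 90.0000° (elbow-up)
β = atan2(8.0000,9.0000) = 41.6335°; ψ = atan2(8.0000,9.0000) = 41.6335°
θ_1 = β − ψ = 0.0000°
θ_3 = φ − θ_1 − θ_2 = 0.0000° (wrapped to (-180°,180°])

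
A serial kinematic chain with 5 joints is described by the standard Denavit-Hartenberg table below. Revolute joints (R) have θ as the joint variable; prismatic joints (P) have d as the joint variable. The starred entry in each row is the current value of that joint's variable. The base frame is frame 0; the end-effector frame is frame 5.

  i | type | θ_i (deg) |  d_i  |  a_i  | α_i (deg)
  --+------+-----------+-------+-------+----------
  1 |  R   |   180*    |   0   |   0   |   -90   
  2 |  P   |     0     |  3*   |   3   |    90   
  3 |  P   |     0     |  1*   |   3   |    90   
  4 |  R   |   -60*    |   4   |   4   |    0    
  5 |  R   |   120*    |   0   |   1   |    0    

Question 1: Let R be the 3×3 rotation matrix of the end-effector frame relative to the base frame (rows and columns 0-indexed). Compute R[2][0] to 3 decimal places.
End-effector x-axis (col 0 of R) = (-0.5000,0.0000,0.8660)
R[2][0] = 0.8660

0.866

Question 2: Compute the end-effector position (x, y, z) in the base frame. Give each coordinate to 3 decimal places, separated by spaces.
-8.500 1.000 -1.598

after link 1: o_1 = (0.0000, 0.0000, 0.0000)
after link 2: o_2 = (-3.0000, -3.0000, 0.0000)
after link 3: o_3 = (-6.0000, -3.0000, 1.0000)
after link 4: o_4 = (-8.0000, 1.0000, -2.4641)
after link 5: o_5 = (-8.5000, 1.0000, -1.5981)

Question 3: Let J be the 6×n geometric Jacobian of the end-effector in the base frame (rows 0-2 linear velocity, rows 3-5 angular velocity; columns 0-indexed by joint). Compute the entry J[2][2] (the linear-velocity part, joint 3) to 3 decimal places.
1.000

prismatic axis z_2 = (0.0000,0.0000,1.0000)
J_v[:, 2] = z_2; J_ω[:, 2] = (0,0,0)
entry J[2][2] = 1.0000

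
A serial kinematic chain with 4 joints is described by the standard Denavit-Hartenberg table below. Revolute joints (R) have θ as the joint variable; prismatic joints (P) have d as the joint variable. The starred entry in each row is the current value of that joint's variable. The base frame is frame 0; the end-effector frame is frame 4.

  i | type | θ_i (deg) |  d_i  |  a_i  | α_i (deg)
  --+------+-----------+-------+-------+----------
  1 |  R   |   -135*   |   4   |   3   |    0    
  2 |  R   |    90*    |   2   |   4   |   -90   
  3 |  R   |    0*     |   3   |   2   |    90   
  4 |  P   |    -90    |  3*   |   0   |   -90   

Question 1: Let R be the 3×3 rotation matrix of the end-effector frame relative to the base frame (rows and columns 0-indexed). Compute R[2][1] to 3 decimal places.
-1.000

End-effector y-axis (col 1 of R) = (0.0000,-0.0000,-1.0000)
R[2][1] = -1.0000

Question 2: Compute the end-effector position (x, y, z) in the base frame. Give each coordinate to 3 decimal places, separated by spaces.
after link 1: o_1 = (-2.1213, -2.1213, 4.0000)
after link 2: o_2 = (0.7071, -4.9497, 6.0000)
after link 3: o_3 = (4.2426, -4.2426, 6.0000)
after link 4: o_4 = (4.2426, -4.2426, 9.0000)

4.243 -4.243 9.000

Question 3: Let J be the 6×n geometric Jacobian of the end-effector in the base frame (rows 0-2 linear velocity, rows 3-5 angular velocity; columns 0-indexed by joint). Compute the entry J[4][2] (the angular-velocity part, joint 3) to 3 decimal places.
0.707

axis z_2 = (0.7071,0.7071,0.0000); lever o_n−o_2 = (3.5355,0.7071,3.0000)
cross product → J_v[:, 2] = (2.1213,-2.1213,-2.0000)
J_ω[:, 2] = z_2
entry J[4][2] = 0.7071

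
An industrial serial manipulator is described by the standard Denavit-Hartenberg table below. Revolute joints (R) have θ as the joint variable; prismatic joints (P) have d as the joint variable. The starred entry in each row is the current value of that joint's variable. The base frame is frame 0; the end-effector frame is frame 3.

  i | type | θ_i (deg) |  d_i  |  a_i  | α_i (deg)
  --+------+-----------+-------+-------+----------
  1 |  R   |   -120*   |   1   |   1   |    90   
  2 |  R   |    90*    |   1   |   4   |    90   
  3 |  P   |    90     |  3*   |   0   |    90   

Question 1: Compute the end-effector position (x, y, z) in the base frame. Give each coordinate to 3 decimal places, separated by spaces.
after link 1: o_1 = (-0.5000, -0.8660, 1.0000)
after link 2: o_2 = (-1.3660, -0.3660, 5.0000)
after link 3: o_3 = (-2.8660, -2.9641, 5.0000)

-2.866 -2.964 5.000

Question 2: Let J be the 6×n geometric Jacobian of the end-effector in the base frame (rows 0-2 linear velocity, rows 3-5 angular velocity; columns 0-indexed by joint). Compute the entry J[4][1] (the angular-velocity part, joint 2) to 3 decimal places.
0.500

axis z_1 = (-0.8660,0.5000,0.0000); lever o_n−o_1 = (-2.3660,-2.0981,4.0000)
cross product → J_v[:, 1] = (2.0000,3.4641,3.0000)
J_ω[:, 1] = z_1
entry J[4][1] = 0.5000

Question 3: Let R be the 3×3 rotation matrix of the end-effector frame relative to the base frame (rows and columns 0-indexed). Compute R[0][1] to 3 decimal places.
-0.500

End-effector y-axis (col 1 of R) = (-0.5000,-0.8660,-0.0000)
R[0][1] = -0.5000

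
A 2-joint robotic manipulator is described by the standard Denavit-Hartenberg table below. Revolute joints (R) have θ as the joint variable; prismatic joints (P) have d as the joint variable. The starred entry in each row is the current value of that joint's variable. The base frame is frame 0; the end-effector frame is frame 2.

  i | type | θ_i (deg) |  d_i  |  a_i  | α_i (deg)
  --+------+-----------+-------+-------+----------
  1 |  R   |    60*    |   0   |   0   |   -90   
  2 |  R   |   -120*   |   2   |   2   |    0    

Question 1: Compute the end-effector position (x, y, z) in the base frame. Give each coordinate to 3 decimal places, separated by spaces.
-2.232 0.134 1.732

after link 1: o_1 = (0.0000, 0.0000, 0.0000)
after link 2: o_2 = (-2.2321, 0.1340, 1.7321)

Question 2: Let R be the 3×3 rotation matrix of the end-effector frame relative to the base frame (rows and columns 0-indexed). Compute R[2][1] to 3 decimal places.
End-effector y-axis (col 1 of R) = (0.4330,0.7500,0.5000)
R[2][1] = 0.5000

0.500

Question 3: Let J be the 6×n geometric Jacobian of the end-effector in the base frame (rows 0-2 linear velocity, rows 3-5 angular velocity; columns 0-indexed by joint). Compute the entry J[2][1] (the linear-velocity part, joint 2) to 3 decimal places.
axis z_1 = (-0.8660,0.5000,0.0000); lever o_n−o_1 = (-2.2321,0.1340,1.7321)
cross product → J_v[:, 1] = (0.8660,1.5000,1.0000)
J_ω[:, 1] = z_1
entry J[2][1] = 1.0000

1.000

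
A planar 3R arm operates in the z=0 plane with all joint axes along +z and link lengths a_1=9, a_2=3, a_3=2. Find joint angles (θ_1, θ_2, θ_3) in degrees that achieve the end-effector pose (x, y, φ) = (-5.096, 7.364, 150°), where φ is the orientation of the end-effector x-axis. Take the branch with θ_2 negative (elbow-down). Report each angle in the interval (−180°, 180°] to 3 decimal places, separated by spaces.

135.000 -134.999 149.999

wrist centre = target − a_3·(cos φ, sin φ) = (-3.3639, 6.3640)
cos θ_2 = (51.8167−9²−3²)/(2·9·3) = -0.7071; θ_2 = -134.9994° (elbow-down)
β = atan2(6.3640,-3.3639) = 117.8605°; ψ = atan2(-2.1213,6.8787) = -17.1394°
θ_1 = β − ψ = 134.9999°
θ_3 = φ − θ_1 − θ_2 = 149.9995° (wrapped to (-180°,180°])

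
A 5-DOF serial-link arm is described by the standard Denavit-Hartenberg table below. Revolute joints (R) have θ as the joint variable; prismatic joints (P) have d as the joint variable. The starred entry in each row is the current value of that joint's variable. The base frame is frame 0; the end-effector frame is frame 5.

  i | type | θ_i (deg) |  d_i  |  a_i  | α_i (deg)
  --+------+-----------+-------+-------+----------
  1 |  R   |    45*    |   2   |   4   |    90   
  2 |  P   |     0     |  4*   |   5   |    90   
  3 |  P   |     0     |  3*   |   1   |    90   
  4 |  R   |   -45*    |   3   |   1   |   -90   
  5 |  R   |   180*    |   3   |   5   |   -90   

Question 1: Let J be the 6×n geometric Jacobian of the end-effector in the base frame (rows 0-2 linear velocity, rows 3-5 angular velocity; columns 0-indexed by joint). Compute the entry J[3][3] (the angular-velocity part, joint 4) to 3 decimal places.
axis z_3 = (-0.7071,0.7071,-0.0000); lever o_n−o_3 = (-2.6213,1.6213,-4.9497)
cross product → J_v[:, 3] = (-3.5000,-3.5000,0.7071)
J_ω[:, 3] = z_3
entry J[3][3] = -0.7071

-0.707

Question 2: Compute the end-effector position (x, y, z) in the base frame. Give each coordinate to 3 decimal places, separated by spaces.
7.278 5.864 -5.950

after link 1: o_1 = (2.8284, 2.8284, 2.0000)
after link 2: o_2 = (9.1924, 3.5355, 2.0000)
after link 3: o_3 = (9.8995, 4.2426, -1.0000)
after link 4: o_4 = (8.2782, 6.8640, -0.2929)
after link 5: o_5 = (7.2782, 5.8640, -5.9497)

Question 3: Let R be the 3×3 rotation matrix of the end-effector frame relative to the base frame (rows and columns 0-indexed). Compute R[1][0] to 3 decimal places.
-0.500

End-effector x-axis (col 0 of R) = (-0.5000,-0.5000,-0.7071)
R[1][0] = -0.5000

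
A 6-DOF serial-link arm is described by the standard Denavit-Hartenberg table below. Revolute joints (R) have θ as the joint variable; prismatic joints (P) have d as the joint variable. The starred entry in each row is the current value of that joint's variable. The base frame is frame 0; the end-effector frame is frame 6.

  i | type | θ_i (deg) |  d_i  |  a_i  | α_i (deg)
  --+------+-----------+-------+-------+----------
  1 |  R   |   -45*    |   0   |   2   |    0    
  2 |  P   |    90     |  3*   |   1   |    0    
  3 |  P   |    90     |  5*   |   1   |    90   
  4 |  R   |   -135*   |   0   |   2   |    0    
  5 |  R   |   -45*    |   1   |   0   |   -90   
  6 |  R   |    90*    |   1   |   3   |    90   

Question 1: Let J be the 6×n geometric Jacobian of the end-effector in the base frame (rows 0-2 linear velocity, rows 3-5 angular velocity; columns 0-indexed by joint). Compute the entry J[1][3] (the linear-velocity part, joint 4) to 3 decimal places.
1.707

axis z_3 = (0.7071,0.7071,0.0000); lever o_n−o_3 = (-0.4142,-2.4142,-2.4142)
cross product → J_v[:, 3] = (-1.7071,1.7071,-1.4142)
J_ω[:, 3] = z_3
entry J[1][3] = 1.7071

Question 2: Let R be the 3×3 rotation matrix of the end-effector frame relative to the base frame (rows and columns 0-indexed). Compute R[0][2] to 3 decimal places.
0.707

End-effector z-axis (col 2 of R) = (0.7071,-0.7071,-0.0000)
R[0][2] = 0.7071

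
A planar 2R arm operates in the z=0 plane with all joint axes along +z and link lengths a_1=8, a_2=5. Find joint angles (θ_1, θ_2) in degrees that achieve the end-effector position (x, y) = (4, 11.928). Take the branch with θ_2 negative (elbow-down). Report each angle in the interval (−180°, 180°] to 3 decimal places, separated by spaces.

cos θ_2 = (158.2772−8²−5²)/(2·8·5) = 0.8660; θ_2 = -30.0069° (elbow-down)
β = atan2(11.9280,4.0000) = 71.4614°; ψ = atan2(-2.5005,12.3298) = -11.4643°
θ_1 = β − ψ = 82.9256°

82.926 -30.007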